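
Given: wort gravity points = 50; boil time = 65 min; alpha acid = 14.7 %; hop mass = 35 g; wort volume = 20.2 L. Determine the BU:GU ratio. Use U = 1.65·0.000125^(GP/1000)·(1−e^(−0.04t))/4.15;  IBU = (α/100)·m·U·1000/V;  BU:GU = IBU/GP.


U = 1.65·0.000125^(50/1000)·(1−e^(−0.04·65))/4.15 = 0.2348
IBU = (14.7/100)·35·0.2348·1000/20.2 = 59.8133
BU:GU = 59.8133/50

1.1963


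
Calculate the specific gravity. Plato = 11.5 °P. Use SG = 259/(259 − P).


SG = 259/(259 − 11.5)

1.0465


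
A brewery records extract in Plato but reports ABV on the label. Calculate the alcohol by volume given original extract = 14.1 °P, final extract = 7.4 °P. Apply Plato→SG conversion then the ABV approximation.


SG = 259/(259 − P);  ABV = (OG − FG)·131.25
OG = 259/(259 − 14.1) = 1.0576
FG = 259/(259 − 7.4) = 1.0294
ABV = (1.0576 − 1.0294)·131.25

3.6964 % ABV


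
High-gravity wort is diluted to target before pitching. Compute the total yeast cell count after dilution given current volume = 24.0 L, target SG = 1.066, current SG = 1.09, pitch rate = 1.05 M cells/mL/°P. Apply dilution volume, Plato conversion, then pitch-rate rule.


V_w = V·((SG_c−1)/(SG_t−1)−1);  °P = 259 − 259/SG_t;  cells = rate·(V+V_w)·°P
V_w = 24.0·((1.09−1)/(1.066−1)−1) = 8.7273
V_final = 24.0 + 8.7273 = 32.7273
°P = 259 − 259/1.066 = 16.0356
cells = 1.05·32.7273·16.0356

551.0432 billion cells


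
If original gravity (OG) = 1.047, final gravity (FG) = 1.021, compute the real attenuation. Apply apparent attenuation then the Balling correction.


AA = (OG−FG)/(OG−1)·100;  RA = AA·0.8192
AA = (1.047 − 1.021)/(1.047 − 1)·100 = 55.3191
RA = 55.3191·0.8192

45.3174 %


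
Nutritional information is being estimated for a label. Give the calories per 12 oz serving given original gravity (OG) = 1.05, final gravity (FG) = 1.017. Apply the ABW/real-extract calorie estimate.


ABW = (OG−FG)·131.25·0.79/FG;  °P = 259 − 259/SG (for OG→OE and FG→AE);  RE = 0.1808·OE + 0.8192·AE;  Cal = (6.9·ABW + 4·(RE−0.1))·FG·3.55
ABW = (1.05 − 1.017)·131.25·0.79/1.017 = 3.3645
OE = 259 − 259/1.05 = 12.3333 °P
AE = 259 − 259/1.017 = 4.3294 °P
RE = 0.1808·12.3333 + 0.8192·4.3294 = 5.7765 °P
Cal = (6.9·3.3645 + 4·(5.7765−0.1))·1.017·3.55

165.7910 kcal


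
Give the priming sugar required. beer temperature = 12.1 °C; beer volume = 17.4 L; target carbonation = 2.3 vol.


residual = 14.695·(0.01821 + 0.09011·e^(−0.04·T));  sugar = (target − residual)·4.0·V
residual = 14.695·(0.01821 + 0.09011·e^(−0.04·12.1)) = 1.0837
sugar = (2.3 − 1.0837)·4.0·17.4

84.6547 g


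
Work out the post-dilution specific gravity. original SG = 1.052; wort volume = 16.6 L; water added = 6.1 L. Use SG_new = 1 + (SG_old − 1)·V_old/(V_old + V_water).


pts = (1.052 − 1)·1000·16.6/(16.6 + 6.1) = 38.0264
SG_new = 1 + 38.0264/1000

1.0380


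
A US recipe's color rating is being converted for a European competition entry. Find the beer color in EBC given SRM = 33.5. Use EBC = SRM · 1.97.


EBC = 33.5 · 1.97

65.9950 EBC


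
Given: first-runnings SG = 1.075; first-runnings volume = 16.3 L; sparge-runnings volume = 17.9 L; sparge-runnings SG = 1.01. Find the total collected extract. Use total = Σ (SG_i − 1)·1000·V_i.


first = (1.075 − 1)·1000·16.3 = 1222.5000
sparge = (1.01 − 1)·1000·17.9 = 179.0000
total = 1222.5000 + 179.0000

1401.5000 gravity·L


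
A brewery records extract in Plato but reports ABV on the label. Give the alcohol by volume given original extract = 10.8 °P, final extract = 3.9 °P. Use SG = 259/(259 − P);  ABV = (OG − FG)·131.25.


OG = 259/(259 − 10.8) = 1.0435
FG = 259/(259 − 3.9) = 1.0153
ABV = (1.0435 − 1.0153)·131.25

3.7046 % ABV


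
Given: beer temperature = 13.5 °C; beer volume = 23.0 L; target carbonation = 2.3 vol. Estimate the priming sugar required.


residual = 14.695·(0.01821 + 0.09011·e^(−0.04·T));  sugar = (target − residual)·4.0·V
residual = 14.695·(0.01821 + 0.09011·e^(−0.04·13.5)) = 1.0393
sugar = (2.3 − 1.0393)·4.0·23.0

115.9888 g


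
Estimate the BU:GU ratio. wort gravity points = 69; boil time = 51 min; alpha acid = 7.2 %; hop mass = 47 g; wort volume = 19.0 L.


U = 1.65·0.000125^(GP/1000)·(1−e^(−0.04t))/4.15;  IBU = (α/100)·m·U·1000/V;  BU:GU = IBU/GP
U = 1.65·0.000125^(69/1000)·(1−e^(−0.04·51))/4.15 = 0.1860
IBU = (7.2/100)·47·0.1860·1000/19.0 = 33.1363
BU:GU = 33.1363/69

0.4802


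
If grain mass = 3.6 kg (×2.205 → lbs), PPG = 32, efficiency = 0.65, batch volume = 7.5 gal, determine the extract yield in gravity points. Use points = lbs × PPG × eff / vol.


lbs = 3.6 × 2.205 = 7.9380
points = 7.9380 × 32 × 0.65 / 7.5

22.0147 points


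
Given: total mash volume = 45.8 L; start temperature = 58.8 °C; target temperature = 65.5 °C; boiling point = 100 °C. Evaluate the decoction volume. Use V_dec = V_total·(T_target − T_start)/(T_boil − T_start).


V_dec = 45.8·(65.5 − 58.8)/(100 − 58.8)

7.4481 L


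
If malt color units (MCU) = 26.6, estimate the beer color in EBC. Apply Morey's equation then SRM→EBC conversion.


SRM = 1.4922·MCU^0.6859;  EBC = SRM·1.97
SRM = 1.4922·26.6^0.6859 = 14.1629
EBC = 14.1629·1.97

27.9010 EBC


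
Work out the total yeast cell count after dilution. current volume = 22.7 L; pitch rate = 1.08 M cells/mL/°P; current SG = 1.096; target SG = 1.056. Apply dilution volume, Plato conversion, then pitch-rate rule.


V_w = V·((SG_c−1)/(SG_t−1)−1);  °P = 259 − 259/SG_t;  cells = rate·(V+V_w)·°P
V_w = 22.7·((1.096−1)/(1.056−1)−1) = 16.2143
V_final = 22.7 + 16.2143 = 38.9143
°P = 259 − 259/1.056 = 13.7348
cells = 1.08·38.9143·13.7348

577.2404 billion cells


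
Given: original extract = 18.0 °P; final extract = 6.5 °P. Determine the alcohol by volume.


SG = 259/(259 − P);  ABV = (OG − FG)·131.25
OG = 259/(259 − 18.0) = 1.0747
FG = 259/(259 − 6.5) = 1.0257
ABV = (1.0747 − 1.0257)·131.25

6.4242 % ABV


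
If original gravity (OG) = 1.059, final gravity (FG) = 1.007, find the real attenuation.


AA = (OG−FG)/(OG−1)·100;  RA = AA·0.8192
AA = (1.059 − 1.007)/(1.059 − 1)·100 = 88.1356
RA = 88.1356·0.8192

72.2007 %


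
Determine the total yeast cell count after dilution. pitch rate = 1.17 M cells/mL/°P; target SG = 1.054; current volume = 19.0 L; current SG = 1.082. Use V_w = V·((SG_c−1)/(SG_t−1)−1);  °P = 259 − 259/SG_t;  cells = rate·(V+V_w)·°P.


V_w = 19.0·((1.082−1)/(1.054−1)−1) = 9.8519
V_final = 19.0 + 9.8519 = 28.8519
°P = 259 − 259/1.054 = 13.2694
cells = 1.17·28.8519·13.2694

447.9324 billion cells


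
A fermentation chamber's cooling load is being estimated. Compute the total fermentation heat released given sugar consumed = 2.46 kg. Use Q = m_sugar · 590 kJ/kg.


Q = 2.46 · 590

1451.4000 kJ


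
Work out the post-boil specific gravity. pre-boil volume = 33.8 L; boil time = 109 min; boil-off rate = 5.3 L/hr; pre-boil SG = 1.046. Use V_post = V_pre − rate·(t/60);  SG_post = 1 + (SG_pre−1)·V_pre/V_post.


V_post = 33.8 − 5.3·(109/60) = 24.1717
SG_post = 1 + (1.046 − 1)·33.8/24.1717

1.0643


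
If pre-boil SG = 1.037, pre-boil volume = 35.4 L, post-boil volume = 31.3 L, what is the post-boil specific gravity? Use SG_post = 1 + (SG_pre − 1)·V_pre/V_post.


pts_pre = (1.037 − 1)·1000 = 37.0000
pts_post = 37.0000·35.4/31.3 = 41.8466
SG_post = 1 + 41.8466/1000

1.0418


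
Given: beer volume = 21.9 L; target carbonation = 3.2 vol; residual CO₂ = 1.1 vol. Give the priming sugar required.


sugar = (target − residual)·4.0·V
sugar = (3.2 − 1.1)·4.0·21.9

183.9600 g


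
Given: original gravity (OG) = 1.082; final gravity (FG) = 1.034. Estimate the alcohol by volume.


ABV = (OG − FG) · 131.25
ABV = (1.082 − 1.034) · 131.25

6.3000 % ABV


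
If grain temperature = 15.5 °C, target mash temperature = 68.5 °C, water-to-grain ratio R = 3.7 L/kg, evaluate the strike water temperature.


T_strike = (0.41/R)·(T_mash − T_grain) + T_mash
T_strike = (0.41/3.7)·(68.5 − 15.5) + 68.5

74.3730 °C


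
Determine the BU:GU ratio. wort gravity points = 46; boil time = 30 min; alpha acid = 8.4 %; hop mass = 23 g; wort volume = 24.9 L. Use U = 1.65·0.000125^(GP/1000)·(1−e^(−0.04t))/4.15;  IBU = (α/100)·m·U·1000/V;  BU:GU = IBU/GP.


U = 1.65·0.000125^(46/1000)·(1−e^(−0.04·30))/4.15 = 0.1838
IBU = (8.4/100)·23·0.1838·1000/24.9 = 14.2580
BU:GU = 14.2580/46

0.3100


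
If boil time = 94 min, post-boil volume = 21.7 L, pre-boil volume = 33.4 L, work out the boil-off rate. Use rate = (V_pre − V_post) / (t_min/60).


rate = (33.4 − 21.7) / (94/60)

7.4681 L/hr


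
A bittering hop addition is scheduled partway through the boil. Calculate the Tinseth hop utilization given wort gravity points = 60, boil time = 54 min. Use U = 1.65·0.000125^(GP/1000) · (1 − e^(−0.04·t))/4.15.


bigness = 1.65·0.000125^(60/1000) = 0.9623
boil_factor = (1 − e^(−0.04·54))/4.15 = 0.2132
U = 0.9623 · 0.2132

0.2051


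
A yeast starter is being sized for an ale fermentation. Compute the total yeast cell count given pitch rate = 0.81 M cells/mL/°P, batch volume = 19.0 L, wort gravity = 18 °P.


cells (billions) = rate · V_L · °P
cells = 0.81 · 19.0 · 18

277.0200 billion cells


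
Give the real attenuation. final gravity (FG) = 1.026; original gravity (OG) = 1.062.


AA = (OG−FG)/(OG−1)·100;  RA = AA·0.8192
AA = (1.062 − 1.026)/(1.062 − 1)·100 = 58.0645
RA = 58.0645·0.8192

47.5665 %


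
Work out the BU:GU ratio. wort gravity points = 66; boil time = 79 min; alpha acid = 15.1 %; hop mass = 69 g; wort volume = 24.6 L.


U = 1.65·0.000125^(GP/1000)·(1−e^(−0.04t))/4.15;  IBU = (α/100)·m·U·1000/V;  BU:GU = IBU/GP
U = 1.65·0.000125^(66/1000)·(1−e^(−0.04·79))/4.15 = 0.2104
IBU = (15.1/100)·69·0.2104·1000/24.6 = 89.1036
BU:GU = 89.1036/66

1.3501


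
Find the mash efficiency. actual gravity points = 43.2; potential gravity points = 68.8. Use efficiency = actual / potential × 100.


efficiency = 43.2 / 68.8 × 100

62.7907 %


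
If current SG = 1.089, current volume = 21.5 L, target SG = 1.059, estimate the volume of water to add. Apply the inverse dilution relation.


V_water = V·((SG_curr − 1)/(SG_target − 1) − 1)
V_water = 21.5·((1.089 − 1)/(1.059 − 1) − 1)

10.9322 L


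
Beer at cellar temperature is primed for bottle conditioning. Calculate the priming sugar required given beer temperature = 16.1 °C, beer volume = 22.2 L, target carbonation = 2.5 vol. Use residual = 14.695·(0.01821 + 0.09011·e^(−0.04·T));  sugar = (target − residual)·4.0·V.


residual = 14.695·(0.01821 + 0.09011·e^(−0.04·16.1)) = 0.9630
sugar = (2.5 − 0.9630)·4.0·22.2

136.4828 g


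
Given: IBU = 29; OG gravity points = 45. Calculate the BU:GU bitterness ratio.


BU:GU = IBU / OG_points
BU:GU = 29 / 45

0.6444


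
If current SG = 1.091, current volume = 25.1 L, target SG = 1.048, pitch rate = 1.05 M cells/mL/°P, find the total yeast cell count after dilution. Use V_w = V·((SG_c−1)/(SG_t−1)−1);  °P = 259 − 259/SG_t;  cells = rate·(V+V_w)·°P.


V_w = 25.1·((1.091−1)/(1.048−1)−1) = 22.4854
V_final = 25.1 + 22.4854 = 47.5854
°P = 259 − 259/1.048 = 11.8626
cells = 1.05·47.5854·11.8626

592.7109 billion cells


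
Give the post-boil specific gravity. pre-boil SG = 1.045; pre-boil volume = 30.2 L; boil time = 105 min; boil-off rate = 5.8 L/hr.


V_post = V_pre − rate·(t/60);  SG_post = 1 + (SG_pre−1)·V_pre/V_post
V_post = 30.2 − 5.8·(105/60) = 20.0500
SG_post = 1 + (1.045 − 1)·30.2/20.0500

1.0678


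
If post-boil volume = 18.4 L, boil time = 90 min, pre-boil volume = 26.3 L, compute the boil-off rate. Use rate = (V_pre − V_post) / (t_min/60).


rate = (26.3 − 18.4) / (90/60)

5.2667 L/hr


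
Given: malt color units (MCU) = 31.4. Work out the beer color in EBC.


SRM = 1.4922·MCU^0.6859;  EBC = SRM·1.97
SRM = 1.4922·31.4^0.6859 = 15.8698
EBC = 15.8698·1.97

31.2635 EBC


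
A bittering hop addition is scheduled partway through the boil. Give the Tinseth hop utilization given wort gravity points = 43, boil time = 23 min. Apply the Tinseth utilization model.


U = 1.65·0.000125^(GP/1000) · (1 − e^(−0.04·t))/4.15
bigness = 1.65·0.000125^(43/1000) = 1.1211
boil_factor = (1 − e^(−0.04·23))/4.15 = 0.1449
U = 1.1211 · 0.1449

0.1625


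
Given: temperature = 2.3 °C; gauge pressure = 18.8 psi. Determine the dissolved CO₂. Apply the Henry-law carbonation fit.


vols = (P + 14.695)·(0.01821 + 0.09011·e^(−0.04·T))
vols = (18.8 + 14.695)·(0.01821 + 0.09011·e^(−0.04·2.3))

3.3629 volumes


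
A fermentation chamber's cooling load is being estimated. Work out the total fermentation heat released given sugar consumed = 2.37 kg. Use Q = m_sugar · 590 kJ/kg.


Q = 2.37 · 590

1398.3000 kJ


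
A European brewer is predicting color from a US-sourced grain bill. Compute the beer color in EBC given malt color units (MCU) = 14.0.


SRM = 1.4922·MCU^0.6859;  EBC = SRM·1.97
SRM = 1.4922·14.0^0.6859 = 9.1192
EBC = 9.1192·1.97

17.9648 EBC


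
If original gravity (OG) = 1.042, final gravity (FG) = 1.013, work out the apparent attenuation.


AA = (OG − FG)/(OG − 1) · 100
AA = (1.042 − 1.013)/(1.042 − 1) · 100

69.0476 %


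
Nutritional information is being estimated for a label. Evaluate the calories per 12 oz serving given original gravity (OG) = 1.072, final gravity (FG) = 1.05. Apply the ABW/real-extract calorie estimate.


ABW = (OG−FG)·131.25·0.79/FG;  °P = 259 − 259/SG (for OG→OE and FG→AE);  RE = 0.1808·OE + 0.8192·AE;  Cal = (6.9·ABW + 4·(RE−0.1))·FG·3.55
ABW = (1.072 − 1.05)·131.25·0.79/1.05 = 2.1725
OE = 259 − 259/1.072 = 17.3955 °P
AE = 259 − 259/1.05 = 12.3333 °P
RE = 0.1808·17.3955 + 0.8192·12.3333 = 13.2486 °P
Cal = (6.9·2.1725 + 4·(13.2486−0.1))·1.05·3.55

251.9214 kcal


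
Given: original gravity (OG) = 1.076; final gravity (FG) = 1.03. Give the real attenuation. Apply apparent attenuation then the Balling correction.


AA = (OG−FG)/(OG−1)·100;  RA = AA·0.8192
AA = (1.076 − 1.03)/(1.076 − 1)·100 = 60.5263
RA = 60.5263·0.8192

49.5832 %


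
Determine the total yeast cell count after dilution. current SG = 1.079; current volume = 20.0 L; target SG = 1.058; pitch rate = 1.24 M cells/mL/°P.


V_w = V·((SG_c−1)/(SG_t−1)−1);  °P = 259 − 259/SG_t;  cells = rate·(V+V_w)·°P
V_w = 20.0·((1.079−1)/(1.058−1)−1) = 7.2414
V_final = 20.0 + 7.2414 = 27.2414
°P = 259 − 259/1.058 = 14.1985
cells = 1.24·27.2414·14.1985

479.6151 billion cells


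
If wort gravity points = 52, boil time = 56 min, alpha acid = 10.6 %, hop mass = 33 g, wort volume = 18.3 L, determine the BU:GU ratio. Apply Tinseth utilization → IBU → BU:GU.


U = 1.65·0.000125^(GP/1000)·(1−e^(−0.04t))/4.15;  IBU = (α/100)·m·U·1000/V;  BU:GU = IBU/GP
U = 1.65·0.000125^(52/1000)·(1−e^(−0.04·56))/4.15 = 0.2226
IBU = (10.6/100)·33·0.2226·1000/18.3 = 42.5558
BU:GU = 42.5558/52

0.8184


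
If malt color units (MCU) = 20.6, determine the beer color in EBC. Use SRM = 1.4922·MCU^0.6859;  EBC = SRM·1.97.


SRM = 1.4922·20.6^0.6859 = 11.8853
EBC = 11.8853·1.97

23.4140 EBC


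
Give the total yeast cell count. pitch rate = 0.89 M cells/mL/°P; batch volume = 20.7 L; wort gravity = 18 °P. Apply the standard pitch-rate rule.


cells (billions) = rate · V_L · °P
cells = 0.89 · 20.7 · 18

331.6140 billion cells


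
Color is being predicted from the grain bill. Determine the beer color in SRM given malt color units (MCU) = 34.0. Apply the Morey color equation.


SRM = 1.4922 · MCU^0.6859
SRM = 1.4922 · 34.0^0.6859

16.7598 SRM


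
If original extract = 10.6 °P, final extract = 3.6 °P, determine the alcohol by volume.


SG = 259/(259 − P);  ABV = (OG − FG)·131.25
OG = 259/(259 − 10.6) = 1.0427
FG = 259/(259 − 3.6) = 1.0141
ABV = (1.0427 − 1.0141)·131.25

3.7508 % ABV


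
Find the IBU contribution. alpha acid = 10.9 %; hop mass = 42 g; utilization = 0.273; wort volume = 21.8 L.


IBU = (α/100)·mass·U·1000 / V
IBU = (10.9/100)·42·0.273·1000 / 21.8

57.3300 IBU


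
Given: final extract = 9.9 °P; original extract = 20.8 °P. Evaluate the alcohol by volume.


SG = 259/(259 − P);  ABV = (OG − FG)·131.25
OG = 259/(259 − 20.8) = 1.0873
FG = 259/(259 − 9.9) = 1.0397
ABV = (1.0873 − 1.0397)·131.25

6.2447 % ABV


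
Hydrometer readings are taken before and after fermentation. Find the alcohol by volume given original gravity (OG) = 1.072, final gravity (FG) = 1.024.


ABV = (OG − FG) · 131.25
ABV = (1.072 − 1.024) · 131.25

6.3000 % ABV


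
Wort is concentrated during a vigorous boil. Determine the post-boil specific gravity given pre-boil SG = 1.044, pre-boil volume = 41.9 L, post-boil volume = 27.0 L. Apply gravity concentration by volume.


SG_post = 1 + (SG_pre − 1)·V_pre/V_post
pts_pre = (1.044 − 1)·1000 = 44.0000
pts_post = 44.0000·41.9/27.0 = 68.2815
SG_post = 1 + 68.2815/1000

1.0683


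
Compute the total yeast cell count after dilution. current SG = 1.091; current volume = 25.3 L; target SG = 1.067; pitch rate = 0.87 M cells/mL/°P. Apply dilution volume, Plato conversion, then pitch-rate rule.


V_w = V·((SG_c−1)/(SG_t−1)−1);  °P = 259 − 259/SG_t;  cells = rate·(V+V_w)·°P
V_w = 25.3·((1.091−1)/(1.067−1)−1) = 9.0627
V_final = 25.3 + 9.0627 = 34.3627
°P = 259 − 259/1.067 = 16.2634
cells = 0.87·34.3627·16.2634

486.2017 billion cells


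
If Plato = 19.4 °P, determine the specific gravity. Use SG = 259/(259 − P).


SG = 259/(259 − 19.4)

1.0810


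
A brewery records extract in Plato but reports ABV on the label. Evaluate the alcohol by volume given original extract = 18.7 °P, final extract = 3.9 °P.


SG = 259/(259 − P);  ABV = (OG − FG)·131.25
OG = 259/(259 − 18.7) = 1.0778
FG = 259/(259 − 3.9) = 1.0153
ABV = (1.0778 − 1.0153)·131.25

8.2072 % ABV


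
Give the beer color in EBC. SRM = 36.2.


EBC = SRM · 1.97
EBC = 36.2 · 1.97

71.3140 EBC


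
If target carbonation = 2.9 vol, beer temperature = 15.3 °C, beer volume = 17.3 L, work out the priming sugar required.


residual = 14.695·(0.01821 + 0.09011·e^(−0.04·T));  sugar = (target − residual)·4.0·V
residual = 14.695·(0.01821 + 0.09011·e^(−0.04·15.3)) = 0.9856
sugar = (2.9 − 0.9856)·4.0·17.3

132.4733 g


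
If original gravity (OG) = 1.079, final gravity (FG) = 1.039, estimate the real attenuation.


AA = (OG−FG)/(OG−1)·100;  RA = AA·0.8192
AA = (1.079 − 1.039)/(1.079 − 1)·100 = 50.6329
RA = 50.6329·0.8192

41.4785 %


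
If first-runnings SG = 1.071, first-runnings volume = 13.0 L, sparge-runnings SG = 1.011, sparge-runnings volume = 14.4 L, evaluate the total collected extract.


total = Σ (SG_i − 1)·1000·V_i
first = (1.071 − 1)·1000·13.0 = 923.0000
sparge = (1.011 − 1)·1000·14.4 = 158.4000
total = 923.0000 + 158.4000

1081.4000 gravity·L


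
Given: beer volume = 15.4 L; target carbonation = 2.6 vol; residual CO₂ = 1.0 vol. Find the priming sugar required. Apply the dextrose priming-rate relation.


sugar = (target − residual)·4.0·V
sugar = (2.6 − 1.0)·4.0·15.4

98.5600 g


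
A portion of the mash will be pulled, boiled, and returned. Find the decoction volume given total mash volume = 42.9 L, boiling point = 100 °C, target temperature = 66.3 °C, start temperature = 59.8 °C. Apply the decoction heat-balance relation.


V_dec = V_total·(T_target − T_start)/(T_boil − T_start)
V_dec = 42.9·(66.3 − 59.8)/(100 − 59.8)

6.9366 L


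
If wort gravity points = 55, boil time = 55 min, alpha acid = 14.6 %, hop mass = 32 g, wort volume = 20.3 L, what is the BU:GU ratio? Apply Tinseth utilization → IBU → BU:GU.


U = 1.65·0.000125^(GP/1000)·(1−e^(−0.04t))/4.15;  IBU = (α/100)·m·U·1000/V;  BU:GU = IBU/GP
U = 1.65·0.000125^(55/1000)·(1−e^(−0.04·55))/4.15 = 0.2157
IBU = (14.6/100)·32·0.2157·1000/20.3 = 49.6330
BU:GU = 49.6330/55

0.9024


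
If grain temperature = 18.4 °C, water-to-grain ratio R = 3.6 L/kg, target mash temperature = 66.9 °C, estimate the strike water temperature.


T_strike = (0.41/R)·(T_mash − T_grain) + T_mash
T_strike = (0.41/3.6)·(66.9 − 18.4) + 66.9

72.4236 °C


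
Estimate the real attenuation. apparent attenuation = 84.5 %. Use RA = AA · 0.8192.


RA = 84.5 · 0.8192

69.2224 %


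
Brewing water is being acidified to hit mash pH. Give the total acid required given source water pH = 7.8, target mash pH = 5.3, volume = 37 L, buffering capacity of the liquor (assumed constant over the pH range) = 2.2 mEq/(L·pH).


acid = buffering capacity · (pH_source − pH_target) · V
acid = 2.2 · (7.8 − 5.3) · 37

203.5000 mEq


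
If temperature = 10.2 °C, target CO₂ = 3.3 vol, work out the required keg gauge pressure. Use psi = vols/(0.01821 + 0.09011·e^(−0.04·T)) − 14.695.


psi = 3.3/(0.01821 + 0.09011·e^(−0.04·10.2)) − 14.695

27.5416 psi


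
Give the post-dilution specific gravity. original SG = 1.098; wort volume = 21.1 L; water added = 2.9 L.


SG_new = 1 + (SG_old − 1)·V_old/(V_old + V_water)
pts = (1.098 − 1)·1000·21.1/(21.1 + 2.9) = 86.1583
SG_new = 1 + 86.1583/1000

1.0862


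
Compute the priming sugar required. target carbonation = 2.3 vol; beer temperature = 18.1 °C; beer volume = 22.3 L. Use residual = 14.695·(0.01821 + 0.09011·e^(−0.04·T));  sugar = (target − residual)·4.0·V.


residual = 14.695·(0.01821 + 0.09011·e^(−0.04·18.1)) = 0.9096
sugar = (2.3 − 0.9096)·4.0·22.3

124.0269 g


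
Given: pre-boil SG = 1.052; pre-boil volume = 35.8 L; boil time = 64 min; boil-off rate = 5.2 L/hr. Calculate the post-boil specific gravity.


V_post = V_pre − rate·(t/60);  SG_post = 1 + (SG_pre−1)·V_pre/V_post
V_post = 35.8 − 5.2·(64/60) = 30.2533
SG_post = 1 + (1.052 − 1)·35.8/30.2533

1.0615


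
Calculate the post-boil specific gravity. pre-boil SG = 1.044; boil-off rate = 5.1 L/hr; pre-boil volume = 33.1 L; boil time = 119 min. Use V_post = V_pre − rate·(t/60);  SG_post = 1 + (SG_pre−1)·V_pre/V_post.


V_post = 33.1 − 5.1·(119/60) = 22.9850
SG_post = 1 + (1.044 − 1)·33.1/22.9850

1.0634


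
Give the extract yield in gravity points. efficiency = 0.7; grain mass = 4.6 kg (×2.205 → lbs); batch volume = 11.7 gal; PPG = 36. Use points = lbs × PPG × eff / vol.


lbs = 4.6 × 2.205 = 10.1430
points = 10.1430 × 36 × 0.7 / 11.7

21.8465 points


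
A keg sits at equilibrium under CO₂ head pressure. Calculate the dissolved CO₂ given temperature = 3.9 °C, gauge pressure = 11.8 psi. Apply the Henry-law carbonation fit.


vols = (P + 14.695)·(0.01821 + 0.09011·e^(−0.04·T))
vols = (11.8 + 14.695)·(0.01821 + 0.09011·e^(−0.04·3.9))

2.5251 volumes


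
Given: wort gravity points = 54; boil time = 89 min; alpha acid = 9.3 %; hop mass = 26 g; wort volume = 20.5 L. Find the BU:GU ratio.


U = 1.65·0.000125^(GP/1000)·(1−e^(−0.04t))/4.15;  IBU = (α/100)·m·U·1000/V;  BU:GU = IBU/GP
U = 1.65·0.000125^(54/1000)·(1−e^(−0.04·89))/4.15 = 0.2378
IBU = (9.3/100)·26·0.2378·1000/20.5 = 28.0441
BU:GU = 28.0441/54

0.5193


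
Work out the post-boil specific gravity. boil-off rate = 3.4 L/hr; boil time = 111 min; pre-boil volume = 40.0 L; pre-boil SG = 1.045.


V_post = V_pre − rate·(t/60);  SG_post = 1 + (SG_pre−1)·V_pre/V_post
V_post = 40.0 − 3.4·(111/60) = 33.7100
SG_post = 1 + (1.045 − 1)·40.0/33.7100

1.0534


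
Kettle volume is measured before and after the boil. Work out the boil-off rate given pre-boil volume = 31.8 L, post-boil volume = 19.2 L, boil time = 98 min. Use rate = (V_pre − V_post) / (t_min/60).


rate = (31.8 − 19.2) / (98/60)

7.7143 L/hr


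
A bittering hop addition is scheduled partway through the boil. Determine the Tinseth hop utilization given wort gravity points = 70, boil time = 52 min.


U = 1.65·0.000125^(GP/1000) · (1 − e^(−0.04·t))/4.15
bigness = 1.65·0.000125^(70/1000) = 0.8796
boil_factor = (1 − e^(−0.04·52))/4.15 = 0.2109
U = 0.8796 · 0.2109

0.1855


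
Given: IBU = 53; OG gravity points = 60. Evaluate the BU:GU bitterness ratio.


BU:GU = IBU / OG_points
BU:GU = 53 / 60

0.8833


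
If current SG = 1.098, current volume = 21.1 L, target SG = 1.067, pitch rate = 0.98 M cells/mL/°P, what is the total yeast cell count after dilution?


V_w = V·((SG_c−1)/(SG_t−1)−1);  °P = 259 − 259/SG_t;  cells = rate·(V+V_w)·°P
V_w = 21.1·((1.098−1)/(1.067−1)−1) = 9.7627
V_final = 21.1 + 9.7627 = 30.8627
°P = 259 − 259/1.067 = 16.2634
cells = 0.98·30.8627·16.2634

491.8922 billion cells


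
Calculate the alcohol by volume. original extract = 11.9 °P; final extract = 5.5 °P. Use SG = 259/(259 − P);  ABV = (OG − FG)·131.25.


OG = 259/(259 − 11.9) = 1.0482
FG = 259/(259 − 5.5) = 1.0217
ABV = (1.0482 − 1.0217)·131.25

3.4732 % ABV


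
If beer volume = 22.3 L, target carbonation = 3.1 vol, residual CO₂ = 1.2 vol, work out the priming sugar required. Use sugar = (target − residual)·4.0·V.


sugar = (3.1 − 1.2)·4.0·22.3

169.4800 g


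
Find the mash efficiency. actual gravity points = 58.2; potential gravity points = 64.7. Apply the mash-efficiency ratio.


efficiency = actual / potential × 100
efficiency = 58.2 / 64.7 × 100

89.9536 %


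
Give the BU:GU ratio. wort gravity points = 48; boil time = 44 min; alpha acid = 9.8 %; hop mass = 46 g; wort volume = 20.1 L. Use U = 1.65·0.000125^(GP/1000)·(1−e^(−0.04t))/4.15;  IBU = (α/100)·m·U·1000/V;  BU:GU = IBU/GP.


U = 1.65·0.000125^(48/1000)·(1−e^(−0.04·44))/4.15 = 0.2138
IBU = (9.8/100)·46·0.2138·1000/20.1 = 47.9603
BU:GU = 47.9603/48

0.9992


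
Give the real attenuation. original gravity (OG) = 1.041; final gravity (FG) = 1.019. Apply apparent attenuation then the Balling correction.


AA = (OG−FG)/(OG−1)·100;  RA = AA·0.8192
AA = (1.041 − 1.019)/(1.041 − 1)·100 = 53.6585
RA = 53.6585·0.8192

43.9571 %


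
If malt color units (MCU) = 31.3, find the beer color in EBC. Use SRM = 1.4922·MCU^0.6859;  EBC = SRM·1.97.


SRM = 1.4922·31.3^0.6859 = 15.8351
EBC = 15.8351·1.97

31.1952 EBC


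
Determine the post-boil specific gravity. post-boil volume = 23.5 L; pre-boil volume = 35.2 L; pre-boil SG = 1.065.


SG_post = 1 + (SG_pre − 1)·V_pre/V_post
pts_pre = (1.065 − 1)·1000 = 65.0000
pts_post = 65.0000·35.2/23.5 = 97.3617
SG_post = 1 + 97.3617/1000

1.0974


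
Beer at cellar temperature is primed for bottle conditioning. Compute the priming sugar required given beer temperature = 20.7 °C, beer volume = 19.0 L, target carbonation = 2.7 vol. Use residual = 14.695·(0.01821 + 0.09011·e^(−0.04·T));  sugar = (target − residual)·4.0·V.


residual = 14.695·(0.01821 + 0.09011·e^(−0.04·20.7)) = 0.8462
sugar = (2.7 − 0.8462)·4.0·19.0

140.8923 g


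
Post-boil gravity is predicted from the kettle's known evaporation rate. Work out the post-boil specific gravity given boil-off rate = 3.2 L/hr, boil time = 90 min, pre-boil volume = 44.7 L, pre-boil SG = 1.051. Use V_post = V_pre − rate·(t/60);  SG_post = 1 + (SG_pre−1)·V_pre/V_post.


V_post = 44.7 − 3.2·(90/60) = 39.9000
SG_post = 1 + (1.051 − 1)·44.7/39.9000

1.0571


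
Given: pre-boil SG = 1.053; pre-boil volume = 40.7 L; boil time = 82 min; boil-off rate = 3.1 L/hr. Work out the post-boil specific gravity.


V_post = V_pre − rate·(t/60);  SG_post = 1 + (SG_pre−1)·V_pre/V_post
V_post = 40.7 − 3.1·(82/60) = 36.4633
SG_post = 1 + (1.053 − 1)·40.7/36.4633

1.0592


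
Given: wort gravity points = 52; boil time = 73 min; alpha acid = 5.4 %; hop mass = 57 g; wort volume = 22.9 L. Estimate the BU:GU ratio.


U = 1.65·0.000125^(GP/1000)·(1−e^(−0.04t))/4.15;  IBU = (α/100)·m·U·1000/V;  BU:GU = IBU/GP
U = 1.65·0.000125^(52/1000)·(1−e^(−0.04·73))/4.15 = 0.2357
IBU = (5.4/100)·57·0.2357·1000/22.9 = 31.6833
BU:GU = 31.6833/52

0.6093


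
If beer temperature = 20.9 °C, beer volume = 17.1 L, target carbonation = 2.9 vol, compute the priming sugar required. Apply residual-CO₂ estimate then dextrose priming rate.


residual = 14.695·(0.01821 + 0.09011·e^(−0.04·T));  sugar = (target − residual)·4.0·V
residual = 14.695·(0.01821 + 0.09011·e^(−0.04·20.9)) = 0.8415
sugar = (2.9 − 0.8415)·4.0·17.1

140.7984 g


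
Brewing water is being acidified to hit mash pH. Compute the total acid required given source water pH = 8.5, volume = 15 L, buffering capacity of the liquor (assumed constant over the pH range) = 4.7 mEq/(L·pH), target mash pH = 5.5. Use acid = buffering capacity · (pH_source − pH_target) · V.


acid = 4.7 · (8.5 − 5.5) · 15

211.5000 mEq


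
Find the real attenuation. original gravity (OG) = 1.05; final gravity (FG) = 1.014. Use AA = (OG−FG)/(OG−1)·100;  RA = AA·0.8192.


AA = (1.05 − 1.014)/(1.05 − 1)·100 = 72.0000
RA = 72.0000·0.8192

58.9824 %


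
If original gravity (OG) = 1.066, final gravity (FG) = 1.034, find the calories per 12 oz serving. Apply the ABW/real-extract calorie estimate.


ABW = (OG−FG)·131.25·0.79/FG;  °P = 259 − 259/SG (for OG→OE and FG→AE);  RE = 0.1808·OE + 0.8192·AE;  Cal = (6.9·ABW + 4·(RE−0.1))·FG·3.55
ABW = (1.066 − 1.034)·131.25·0.79/1.034 = 3.2089
OE = 259 − 259/1.066 = 16.0356 °P
AE = 259 − 259/1.034 = 8.5164 °P
RE = 0.1808·16.0356 + 0.8192·8.5164 = 9.8759 °P
Cal = (6.9·3.2089 + 4·(9.8759−0.1))·1.034·3.55

224.8122 kcal


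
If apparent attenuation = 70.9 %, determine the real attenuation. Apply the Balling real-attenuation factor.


RA = AA · 0.8192
RA = 70.9 · 0.8192

58.0813 %


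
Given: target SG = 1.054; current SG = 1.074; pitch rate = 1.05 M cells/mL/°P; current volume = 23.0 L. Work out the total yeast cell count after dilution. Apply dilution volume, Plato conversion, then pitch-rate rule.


V_w = V·((SG_c−1)/(SG_t−1)−1);  °P = 259 − 259/SG_t;  cells = rate·(V+V_w)·°P
V_w = 23.0·((1.074−1)/(1.054−1)−1) = 8.5185
V_final = 23.0 + 8.5185 = 31.5185
°P = 259 − 259/1.054 = 13.2694
cells = 1.05·31.5185·13.2694

439.1451 billion cells


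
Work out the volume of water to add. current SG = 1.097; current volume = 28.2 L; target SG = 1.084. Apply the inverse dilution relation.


V_water = V·((SG_curr − 1)/(SG_target − 1) − 1)
V_water = 28.2·((1.097 − 1)/(1.084 − 1) − 1)

4.3643 L


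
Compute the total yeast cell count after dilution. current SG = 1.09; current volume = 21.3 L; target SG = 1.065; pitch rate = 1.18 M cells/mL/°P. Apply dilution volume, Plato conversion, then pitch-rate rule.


V_w = V·((SG_c−1)/(SG_t−1)−1);  °P = 259 − 259/SG_t;  cells = rate·(V+V_w)·°P
V_w = 21.3·((1.09−1)/(1.065−1)−1) = 8.1923
V_final = 21.3 + 8.1923 = 29.4923
°P = 259 − 259/1.065 = 15.8075
cells = 1.18·29.4923·15.8075

550.1160 billion cells


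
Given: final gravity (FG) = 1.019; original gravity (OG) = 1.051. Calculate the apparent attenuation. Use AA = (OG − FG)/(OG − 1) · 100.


AA = (1.051 − 1.019)/(1.051 − 1) · 100

62.7451 %


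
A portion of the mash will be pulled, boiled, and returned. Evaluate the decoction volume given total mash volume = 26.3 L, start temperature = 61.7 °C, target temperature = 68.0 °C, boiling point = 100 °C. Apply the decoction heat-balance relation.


V_dec = V_total·(T_target − T_start)/(T_boil − T_start)
V_dec = 26.3·(68.0 − 61.7)/(100 − 61.7)

4.3261 L


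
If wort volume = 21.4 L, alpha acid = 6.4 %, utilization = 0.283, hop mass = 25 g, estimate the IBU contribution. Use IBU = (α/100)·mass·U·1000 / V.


IBU = (6.4/100)·25·0.283·1000 / 21.4

21.1589 IBU


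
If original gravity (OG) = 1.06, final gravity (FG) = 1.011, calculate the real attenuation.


AA = (OG−FG)/(OG−1)·100;  RA = AA·0.8192
AA = (1.06 − 1.011)/(1.06 − 1)·100 = 81.6667
RA = 81.6667·0.8192

66.9013 %


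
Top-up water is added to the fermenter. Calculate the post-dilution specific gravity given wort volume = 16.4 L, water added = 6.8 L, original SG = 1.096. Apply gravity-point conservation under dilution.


SG_new = 1 + (SG_old − 1)·V_old/(V_old + V_water)
pts = (1.096 − 1)·1000·16.4/(16.4 + 6.8) = 67.8621
SG_new = 1 + 67.8621/1000

1.0679


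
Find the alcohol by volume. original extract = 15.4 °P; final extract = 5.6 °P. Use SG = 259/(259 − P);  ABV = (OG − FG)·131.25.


OG = 259/(259 − 15.4) = 1.0632
FG = 259/(259 − 5.6) = 1.0221
ABV = (1.0632 − 1.0221)·131.25

5.3969 % ABV


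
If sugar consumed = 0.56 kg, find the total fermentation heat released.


Q = m_sugar · 590 kJ/kg
Q = 0.56 · 590

330.4000 kJ


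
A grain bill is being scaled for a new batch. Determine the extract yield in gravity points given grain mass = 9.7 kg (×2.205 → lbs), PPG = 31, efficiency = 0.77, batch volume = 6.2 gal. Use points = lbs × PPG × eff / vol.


lbs = 9.7 × 2.205 = 21.3885
points = 21.3885 × 31 × 0.77 / 6.2

82.3457 points


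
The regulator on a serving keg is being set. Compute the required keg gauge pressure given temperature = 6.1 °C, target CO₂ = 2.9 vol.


psi = vols/(0.01821 + 0.09011·e^(−0.04·T)) − 14.695
psi = 2.9/(0.01821 + 0.09011·e^(−0.04·6.1)) − 14.695

17.9590 psi


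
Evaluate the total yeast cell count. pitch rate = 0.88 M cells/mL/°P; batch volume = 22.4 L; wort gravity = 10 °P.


cells (billions) = rate · V_L · °P
cells = 0.88 · 22.4 · 10

197.1200 billion cells


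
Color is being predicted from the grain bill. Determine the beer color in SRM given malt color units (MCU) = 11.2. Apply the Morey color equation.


SRM = 1.4922 · MCU^0.6859
SRM = 1.4922 · 11.2^0.6859

7.8250 SRM


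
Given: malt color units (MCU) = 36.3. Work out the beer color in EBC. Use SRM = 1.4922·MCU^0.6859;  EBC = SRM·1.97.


SRM = 1.4922·36.3^0.6859 = 17.5294
EBC = 17.5294·1.97

34.5329 EBC


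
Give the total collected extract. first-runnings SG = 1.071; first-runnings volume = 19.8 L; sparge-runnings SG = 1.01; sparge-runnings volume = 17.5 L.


total = Σ (SG_i − 1)·1000·V_i
first = (1.071 − 1)·1000·19.8 = 1405.8000
sparge = (1.01 − 1)·1000·17.5 = 175.0000
total = 1405.8000 + 175.0000

1580.8000 gravity·L


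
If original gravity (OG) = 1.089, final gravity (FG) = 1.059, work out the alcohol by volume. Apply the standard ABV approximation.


ABV = (OG − FG) · 131.25
ABV = (1.089 − 1.059) · 131.25

3.9375 % ABV


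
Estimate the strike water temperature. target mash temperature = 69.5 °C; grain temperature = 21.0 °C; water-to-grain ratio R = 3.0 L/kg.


T_strike = (0.41/R)·(T_mash − T_grain) + T_mash
T_strike = (0.41/3.0)·(69.5 − 21.0) + 69.5

76.1283 °C


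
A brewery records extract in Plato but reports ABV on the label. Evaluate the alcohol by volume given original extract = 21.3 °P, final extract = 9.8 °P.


SG = 259/(259 − P);  ABV = (OG − FG)·131.25
OG = 259/(259 − 21.3) = 1.0896
FG = 259/(259 − 9.8) = 1.0393
ABV = (1.0896 − 1.0393)·131.25

6.5996 % ABV


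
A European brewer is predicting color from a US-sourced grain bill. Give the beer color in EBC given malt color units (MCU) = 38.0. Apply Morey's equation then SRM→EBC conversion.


SRM = 1.4922·MCU^0.6859;  EBC = SRM·1.97
SRM = 1.4922·38.0^0.6859 = 18.0884
EBC = 18.0884·1.97

35.6342 EBC


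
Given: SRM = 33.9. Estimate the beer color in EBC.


EBC = SRM · 1.97
EBC = 33.9 · 1.97

66.7830 EBC


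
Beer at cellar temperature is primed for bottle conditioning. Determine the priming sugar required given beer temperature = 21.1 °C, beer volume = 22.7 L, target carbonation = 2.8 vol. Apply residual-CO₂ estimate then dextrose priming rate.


residual = 14.695·(0.01821 + 0.09011·e^(−0.04·T));  sugar = (target − residual)·4.0·V
residual = 14.695·(0.01821 + 0.09011·e^(−0.04·21.1)) = 0.8370
sugar = (2.8 − 0.8370)·4.0·22.7

178.2431 g


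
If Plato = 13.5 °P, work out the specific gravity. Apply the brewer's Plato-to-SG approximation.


SG = 259/(259 − P)
SG = 259/(259 − 13.5)

1.0550


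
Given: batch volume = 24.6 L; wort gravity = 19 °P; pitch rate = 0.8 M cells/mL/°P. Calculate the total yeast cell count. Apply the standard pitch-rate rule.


cells (billions) = rate · V_L · °P
cells = 0.8 · 24.6 · 19

373.9200 billion cells


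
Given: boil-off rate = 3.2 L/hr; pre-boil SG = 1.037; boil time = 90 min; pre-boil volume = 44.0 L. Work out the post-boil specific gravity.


V_post = V_pre − rate·(t/60);  SG_post = 1 + (SG_pre−1)·V_pre/V_post
V_post = 44.0 − 3.2·(90/60) = 39.2000
SG_post = 1 + (1.037 − 1)·44.0/39.2000

1.0415


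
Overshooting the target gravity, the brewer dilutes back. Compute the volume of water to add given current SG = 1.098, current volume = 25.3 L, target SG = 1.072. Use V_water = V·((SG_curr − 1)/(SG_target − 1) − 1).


V_water = 25.3·((1.098 − 1)/(1.072 − 1) − 1)

9.1361 L


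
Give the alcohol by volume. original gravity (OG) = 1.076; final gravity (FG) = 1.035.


ABV = (OG − FG) · 131.25
ABV = (1.076 − 1.035) · 131.25

5.3813 % ABV


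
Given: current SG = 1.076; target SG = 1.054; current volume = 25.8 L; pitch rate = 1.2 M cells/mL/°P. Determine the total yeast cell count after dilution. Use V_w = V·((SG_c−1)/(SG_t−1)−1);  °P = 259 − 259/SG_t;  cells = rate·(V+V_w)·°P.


V_w = 25.8·((1.076−1)/(1.054−1)−1) = 10.5111
V_final = 25.8 + 10.5111 = 36.3111
°P = 259 − 259/1.054 = 13.2694
cells = 1.2·36.3111·13.2694

578.1942 billion cells


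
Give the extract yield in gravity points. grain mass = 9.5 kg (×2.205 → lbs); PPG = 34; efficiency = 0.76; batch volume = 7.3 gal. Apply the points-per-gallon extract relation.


points = lbs × PPG × eff / vol
lbs = 9.5 × 2.205 = 20.9475
points = 20.9475 × 34 × 0.76 / 7.3

74.1484 points


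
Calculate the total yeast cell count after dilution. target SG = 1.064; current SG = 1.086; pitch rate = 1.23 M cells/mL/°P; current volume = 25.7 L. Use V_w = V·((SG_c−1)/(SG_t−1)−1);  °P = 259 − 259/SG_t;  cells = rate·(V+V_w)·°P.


V_w = 25.7·((1.086−1)/(1.064−1)−1) = 8.8344
V_final = 25.7 + 8.8344 = 34.5344
°P = 259 − 259/1.064 = 15.5789
cells = 1.23·34.5344·15.5789

661.7513 billion cells


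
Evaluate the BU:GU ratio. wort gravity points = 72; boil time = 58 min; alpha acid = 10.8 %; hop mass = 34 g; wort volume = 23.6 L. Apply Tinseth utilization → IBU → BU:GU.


U = 1.65·0.000125^(GP/1000)·(1−e^(−0.04t))/4.15;  IBU = (α/100)·m·U·1000/V;  BU:GU = IBU/GP
U = 1.65·0.000125^(72/1000)·(1−e^(−0.04·58))/4.15 = 0.1877
IBU = (10.8/100)·34·0.1877·1000/23.6 = 29.2065
BU:GU = 29.2065/72

0.4056


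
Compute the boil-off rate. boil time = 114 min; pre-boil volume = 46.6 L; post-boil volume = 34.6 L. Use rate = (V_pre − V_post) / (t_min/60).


rate = (46.6 − 34.6) / (114/60)

6.3158 L/hr


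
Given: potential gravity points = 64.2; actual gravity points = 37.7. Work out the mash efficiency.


efficiency = actual / potential × 100
efficiency = 37.7 / 64.2 × 100

58.7227 %


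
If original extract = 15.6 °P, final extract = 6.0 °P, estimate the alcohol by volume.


SG = 259/(259 − P);  ABV = (OG − FG)·131.25
OG = 259/(259 − 15.6) = 1.0641
FG = 259/(259 − 6.0) = 1.0237
ABV = (1.0641 − 1.0237)·131.25

5.2994 % ABV
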